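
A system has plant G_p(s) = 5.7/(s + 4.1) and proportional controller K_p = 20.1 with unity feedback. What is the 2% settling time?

Closed-loop transfer function: T(s) = K_p·G_p(s)/(1 + K_p·G_p(s)) = 114.6/(s + 4.1 + 114.6) = 114.6/(s + 118.7).
Time constant τ = 1/118.7 = 0.008427 s, so the 2% settling time is about 4τ = 0.0337 s.

T_s ≈ 0.0337 s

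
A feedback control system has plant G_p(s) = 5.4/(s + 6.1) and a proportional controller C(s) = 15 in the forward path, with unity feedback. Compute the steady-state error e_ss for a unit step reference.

0.07

The loop is type 0. Static position error constant K_pos = C(0)·G_p(0) = 15·0.8852 = 13.28.
Steady-state error to a unit step: e_ss = 1/(1+K_pos) = 1/14.28 = 0.07.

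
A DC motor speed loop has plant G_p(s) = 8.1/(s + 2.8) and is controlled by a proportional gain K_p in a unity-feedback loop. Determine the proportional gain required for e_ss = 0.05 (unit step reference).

For a type-0 loop with proportional control, e_ss = 1/(1 + K_p·G_p(0)).
G_p(0) = 2.893. Require 1/(1 + K_p·2.893) = 0.05, so 1 + 2.893·K_p = 20.
K_p = (20 − 1)/2.893 = 6.57.

K_p = 6.57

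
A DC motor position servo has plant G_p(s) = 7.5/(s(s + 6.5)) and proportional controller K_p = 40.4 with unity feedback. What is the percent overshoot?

55%

Closed-loop characteristic equation: s² + 6.5s + 303 = 0, so ω_n = 17.41 rad/s and ζ = 6.5/(2·17.41) = 0.1867.
%OS = 100·exp(−πζ/√(1−ζ²)) = 100·exp(−π·0.1867/√0.9651) = 55%.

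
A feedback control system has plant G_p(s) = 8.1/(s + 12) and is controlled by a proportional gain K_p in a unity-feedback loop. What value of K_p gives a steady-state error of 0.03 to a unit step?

K_p = 47.9

For a type-0 loop with proportional control, e_ss = 1/(1 + K_p·G_p(0)).
G_p(0) = 0.675. Require 1/(1 + K_p·0.675) = 0.03, so 1 + 0.675·K_p = 33.33.
K_p = (33.33 − 1)/0.675 = 47.9.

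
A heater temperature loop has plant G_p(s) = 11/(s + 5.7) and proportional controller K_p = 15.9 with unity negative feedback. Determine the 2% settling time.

T_s ≈ 0.0221 s

Closed-loop transfer function: T(s) = K_p·G_p(s)/(1 + K_p·G_p(s)) = 174.9/(s + 5.7 + 174.9) = 174.9/(s + 180.6).
Time constant τ = 1/180.6 = 0.005537 s, so the 2% settling time is about 4τ = 0.0221 s.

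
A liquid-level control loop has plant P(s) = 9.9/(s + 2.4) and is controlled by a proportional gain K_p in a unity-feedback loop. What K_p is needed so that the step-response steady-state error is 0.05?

K_p = 4.61

Steady-state error for a unit step on this type-0 loop is 1/(1 + K_p·P(0)).
P(0) = 4.125. Require 1/(1 + K_p·4.125) = 0.05, so 1 + 4.125·K_p = 20.
K_p = (20 − 1)/4.125 = 4.61.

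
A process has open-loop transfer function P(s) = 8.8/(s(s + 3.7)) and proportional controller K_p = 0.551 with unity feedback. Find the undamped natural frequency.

1 + K_p·P(s) = 0 gives s² + 3.7s + 4.849 = 0.
So ω_n² = 4.849 ⇒ ω_n = 2.202 rad/s, and ζ = 3.7/(2ω_n) = 0.84.

ω_n = 2.2 rad/s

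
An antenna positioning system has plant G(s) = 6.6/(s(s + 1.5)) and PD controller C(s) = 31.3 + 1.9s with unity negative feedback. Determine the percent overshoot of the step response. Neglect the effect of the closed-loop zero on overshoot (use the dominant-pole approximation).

17.2%

Forward path: (31.3 + 1.9s)·6.6/(s(s+1.5)). The closed-loop characteristic equation is s² + (1.5 + 6.6·1.9)s + 6.6·31.3 = 0.
That is s² + 14.04s + 206.6 = 0, so ω_n = 14.37 rad/s and ζ = 14.04/(2·14.37) = 0.4884.
%OS = 100·exp(−πζ/√(1−ζ²)) = 17.2%.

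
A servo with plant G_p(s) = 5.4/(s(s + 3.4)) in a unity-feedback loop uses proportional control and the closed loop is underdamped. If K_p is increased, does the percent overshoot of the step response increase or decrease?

Characteristic equation s² + 3.4s + K_p·5.4 = 0: raising K_p raises ω_n while 2ζω_n = 3.4 is fixed, so ζ falls and overshoot grows.

increase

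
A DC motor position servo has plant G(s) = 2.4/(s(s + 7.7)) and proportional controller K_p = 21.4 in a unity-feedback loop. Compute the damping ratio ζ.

ζ = 0.537

1 + K_p·G(s) = 0 gives s² + 7.7s + 51.36 = 0.
So ω_n² = 51.36 ⇒ ω_n = 7.167 rad/s, and ζ = 7.7/(2ω_n) = 0.537.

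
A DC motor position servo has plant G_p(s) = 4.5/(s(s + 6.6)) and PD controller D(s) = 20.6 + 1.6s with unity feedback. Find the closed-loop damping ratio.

ζ = 0.717

Forward path: (20.6 + 1.6s)·4.5/(s(s+6.6)). The closed-loop characteristic equation is s² + (6.6 + 4.5·1.6)s + 4.5·20.6 = 0.
That is s² + 13.8s + 92.7 = 0, so ω_n = 9.628 rad/s and ζ = 13.8/(2·9.628) = 0.7167.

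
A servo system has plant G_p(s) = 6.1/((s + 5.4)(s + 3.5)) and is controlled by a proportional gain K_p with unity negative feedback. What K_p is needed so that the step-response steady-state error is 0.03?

K_p = 100

Steady-state error for a unit step on this type-0 loop is 1/(1 + K_p·G_p(0)).
G_p(0) = 0.3228. Require 1/(1 + K_p·0.3228) = 0.03, so 1 + 0.3228·K_p = 33.33.
K_p = (33.33 − 1)/0.3228 = 100.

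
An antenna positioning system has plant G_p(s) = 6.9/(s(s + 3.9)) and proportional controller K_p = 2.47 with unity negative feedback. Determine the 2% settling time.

T_s ≈ 2.05 s

From 1 + K_pG_p(s) = 0: s² + 3.9s + 17.04 = 0 ⇒ ω_n = 4.128, ζ = 0.4723.
2% settling time T_s ≈ 4/(ζω_n) = 4/1.95 = 2.05 s.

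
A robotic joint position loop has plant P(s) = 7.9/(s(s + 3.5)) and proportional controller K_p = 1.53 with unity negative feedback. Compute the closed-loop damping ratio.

1 + K_p·P(s) = 0 gives s² + 3.5s + 12.09 = 0.
Matching s² + 2ζω_n s + ω_n²: ω_n = √12.09 = 3.477 rad/s and 2ζω_n = 3.5, so ζ = 3.5/(2·3.477) = 0.503.

ζ = 0.503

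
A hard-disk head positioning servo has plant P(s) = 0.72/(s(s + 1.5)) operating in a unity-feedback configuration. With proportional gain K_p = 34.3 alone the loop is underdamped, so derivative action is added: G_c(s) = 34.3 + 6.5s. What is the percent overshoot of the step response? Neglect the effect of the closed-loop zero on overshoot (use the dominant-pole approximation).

8.26%

Forward path: (34.3 + 6.5s)·0.72/(s(s+1.5)). The closed-loop characteristic equation is s² + (1.5 + 0.72·6.5)s + 0.72·34.3 = 0.
That is s² + 6.18s + 24.7 = 0, so ω_n = 4.97 rad/s and ζ = 6.18/(2·4.97) = 0.6218.
%OS = 100·exp(−πζ/√(1−ζ²)) = 8.26%.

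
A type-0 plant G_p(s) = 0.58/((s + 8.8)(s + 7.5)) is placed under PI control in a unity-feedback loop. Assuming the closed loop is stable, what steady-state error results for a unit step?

The PI controller's integrator makes the forward path type 1, so e_ss to a step is zero.

0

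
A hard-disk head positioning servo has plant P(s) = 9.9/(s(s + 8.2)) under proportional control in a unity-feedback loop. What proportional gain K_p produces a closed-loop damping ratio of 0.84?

K_p = 2.41

Closed-loop characteristic equation: s² + 8.2s + K_p·9.9 = 0.
So ω_n = √(9.9K_p) and 2ζω_n = 8.2, giving ζ = 8.2/(2√(9.9K_p)).
Setting ζ = 0.84: √(9.9K_p) = 8.2/(2·0.84) = 4.881, so K_p = 23.82/9.9 = 2.41.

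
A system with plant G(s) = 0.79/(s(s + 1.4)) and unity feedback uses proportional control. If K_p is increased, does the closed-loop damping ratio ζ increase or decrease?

ζ = 1.4/(2√(0.79K_p)); increasing K_p raises the denominator, so ζ falls.

decrease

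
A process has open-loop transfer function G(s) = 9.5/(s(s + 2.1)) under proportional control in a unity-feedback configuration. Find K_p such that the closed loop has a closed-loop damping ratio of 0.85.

Closed-loop characteristic equation: s² + 2.1s + K_p·9.5 = 0.
So ω_n = √(9.5K_p) and 2ζω_n = 2.1, giving ζ = 2.1/(2√(9.5K_p)).
Setting ζ = 0.85: √(9.5K_p) = 2.1/(2·0.85) = 1.235, so K_p = 1.526/9.5 = 0.161.

K_p = 0.161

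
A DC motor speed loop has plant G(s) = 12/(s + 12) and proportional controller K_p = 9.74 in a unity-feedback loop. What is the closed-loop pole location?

s = -128.9

Closed-loop transfer function: T(s) = K_p·G(s)/(1 + K_p·G(s)) = 116.9/(s + 12 + 116.9) = 116.9/(s + 128.9).
The closed-loop pole is at s = −128.9.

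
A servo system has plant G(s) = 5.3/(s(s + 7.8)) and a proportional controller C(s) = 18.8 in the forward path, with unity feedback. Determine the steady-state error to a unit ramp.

0.0783

The loop has one pole at the origin (type 1). Velocity error constant K_v = lim_{s→0} s·C(s)G(s) = 18.8·5.3/7.8 = 12.77.
Steady-state error to a unit ramp: e_ss = 1/K_v = 0.0783.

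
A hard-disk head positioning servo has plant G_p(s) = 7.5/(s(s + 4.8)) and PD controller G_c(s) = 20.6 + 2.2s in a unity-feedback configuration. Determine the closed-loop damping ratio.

Forward path: (20.6 + 2.2s)·7.5/(s(s+4.8)). The closed-loop characteristic equation is s² + (4.8 + 7.5·2.2)s + 7.5·20.6 = 0.
That is s² + 21.3s + 154.5 = 0, so ω_n = 12.43 rad/s and ζ = 21.3/(2·12.43) = 0.8568.

ζ = 0.857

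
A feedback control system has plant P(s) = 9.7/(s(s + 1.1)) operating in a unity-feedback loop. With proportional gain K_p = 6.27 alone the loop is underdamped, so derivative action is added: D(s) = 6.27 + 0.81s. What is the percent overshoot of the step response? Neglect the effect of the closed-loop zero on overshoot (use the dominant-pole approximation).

11%

Forward path: (6.27 + 0.81s)·9.7/(s(s+1.1)). The closed-loop characteristic equation is s² + (1.1 + 9.7·0.81)s + 9.7·6.27 = 0.
That is s² + 8.957s + 60.82 = 0, so ω_n = 7.799 rad/s and ζ = 8.957/(2·7.799) = 0.5743.
%OS = 100·exp(−πζ/√(1−ζ²)) = 11%.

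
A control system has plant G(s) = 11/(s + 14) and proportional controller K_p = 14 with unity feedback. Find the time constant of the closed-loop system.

Closed-loop transfer function: T(s) = K_p·G(s)/(1 + K_p·G(s)) = 154/(s + 14 + 154) = 154/(s + 168).
Time constant τ = 1/168 = 0.00595 s.

τ = 0.00595 s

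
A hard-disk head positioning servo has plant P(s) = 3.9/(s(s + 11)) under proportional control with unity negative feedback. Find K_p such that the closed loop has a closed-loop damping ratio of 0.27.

K_p = 106

Closed-loop characteristic equation: s² + 11s + K_p·3.9 = 0.
So ω_n = √(3.9K_p) and 2ζω_n = 11, giving ζ = 11/(2√(3.9K_p)).
Setting ζ = 0.27: √(3.9K_p) = 11/(2·0.27) = 20.37, so K_p = 415/3.9 = 106.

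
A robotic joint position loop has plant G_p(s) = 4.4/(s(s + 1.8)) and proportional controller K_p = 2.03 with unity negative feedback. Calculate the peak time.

The closed-loop denominator s² + 1.8s + 8.932 gives ω_n = √8.932 = 2.989 and ζ = 1.8/(2ω_n) = 0.3011.
Damped frequency ω_d = ω_n√(1−ζ²) = 2.85 rad/s, so peak time T_p = π/ω_d = 1.1 s.

T_p = 1.1 s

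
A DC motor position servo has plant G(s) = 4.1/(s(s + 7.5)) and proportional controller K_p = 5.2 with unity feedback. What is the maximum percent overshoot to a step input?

1.26%

From 1 + K_pG(s) = 0: s² + 7.5s + 21.32 = 0 ⇒ ω_n = 4.617, ζ = 0.8122.
%OS = 100·exp(−πζ/√(1−ζ²)) = 100·exp(−π·0.8122/√0.3404) = 1.26%.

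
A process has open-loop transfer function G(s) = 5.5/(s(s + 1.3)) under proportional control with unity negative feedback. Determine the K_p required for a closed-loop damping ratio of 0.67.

K_p = 0.171

Closed-loop characteristic equation: s² + 1.3s + K_p·5.5 = 0.
So ω_n = √(5.5K_p) and 2ζω_n = 1.3, giving ζ = 1.3/(2√(5.5K_p)).
Setting ζ = 0.67: √(5.5K_p) = 1.3/(2·0.67) = 0.9701, so K_p = 0.9412/5.5 = 0.171.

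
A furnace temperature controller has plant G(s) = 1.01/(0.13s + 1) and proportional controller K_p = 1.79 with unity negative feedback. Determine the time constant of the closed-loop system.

τ = 0.0463 s

Closed loop: T(s) = K_p·G/(1+K_p·G) = 1.808/(0.13s + 1 + 1.808), with pole at s = −(1 + 1.808)/0.13 = −21.6.
Closed-loop time constant τ = 1/21.6 = 0.0463 s.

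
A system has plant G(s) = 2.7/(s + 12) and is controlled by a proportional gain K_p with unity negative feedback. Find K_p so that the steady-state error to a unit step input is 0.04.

K_p = 107

The loop is type 0, so e_ss(step) = 1/(1 + K_pos) with K_pos = K_p·G(0).
G(0) = 0.225. Require 1/(1 + K_p·0.225) = 0.04, so 1 + 0.225·K_p = 25.
K_p = (25 − 1)/0.225 = 107.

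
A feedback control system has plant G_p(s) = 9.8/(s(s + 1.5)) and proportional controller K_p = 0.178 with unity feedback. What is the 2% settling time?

T_s ≈ 5.33 s

Closed-loop characteristic equation: s² + 1.5s + 1.744 = 0, so ω_n = 1.321 rad/s and ζ = 1.5/(2·1.321) = 0.5679.
2% settling time T_s ≈ 4/(ζω_n) = 4/0.75 = 5.33 s.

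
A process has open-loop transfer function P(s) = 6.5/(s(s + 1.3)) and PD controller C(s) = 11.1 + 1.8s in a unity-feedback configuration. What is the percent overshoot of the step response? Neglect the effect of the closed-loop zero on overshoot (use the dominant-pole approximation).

2.39%

Forward path: (11.1 + 1.8s)·6.5/(s(s+1.3)). The closed-loop characteristic equation is s² + (1.3 + 6.5·1.8)s + 6.5·11.1 = 0.
That is s² + 13s + 72.15 = 0, so ω_n = 8.494 rad/s and ζ = 13/(2·8.494) = 0.7652.
%OS = 100·exp(−πζ/√(1−ζ²)) = 2.39%.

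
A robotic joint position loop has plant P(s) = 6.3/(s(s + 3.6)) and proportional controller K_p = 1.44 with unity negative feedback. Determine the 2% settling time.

T_s ≈ 2.22 s

Closed-loop characteristic equation: s² + 3.6s + 9.072 = 0, so ω_n = 3.012 rad/s and ζ = 3.6/(2·3.012) = 0.5976.
2% settling time T_s ≈ 4/(ζω_n) = 4/1.8 = 2.22 s.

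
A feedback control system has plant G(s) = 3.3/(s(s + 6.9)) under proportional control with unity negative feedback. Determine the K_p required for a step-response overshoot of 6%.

K_p = 8.1

From %OS = 100·exp(−πζ/√(1−ζ²)) = 6%, ζ = −ln(0.06)/√(π²+ln²(0.06)) = 0.6671.
Characteristic equation s² + 6.9s + 3.3K_p = 0 gives ζ = 6.9/(2√(3.3K_p)).
Setting ζ = 0.6671: √(3.3K_p) = 6.9/(2·0.6671) = 5.171, so K_p = 26.74/3.3 = 8.1.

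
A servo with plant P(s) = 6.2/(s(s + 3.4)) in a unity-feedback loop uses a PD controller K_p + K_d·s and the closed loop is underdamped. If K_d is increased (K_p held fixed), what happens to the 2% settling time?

decrease

Characteristic equation s² + (3.4 + 6.2K_d)s + 6.2K_p = 0: raising K_d increases ζω_n = (3.4+6.2K_d)/2 while the loop stays underdamped, so T_s ≈ 4/(ζω_n) decreases.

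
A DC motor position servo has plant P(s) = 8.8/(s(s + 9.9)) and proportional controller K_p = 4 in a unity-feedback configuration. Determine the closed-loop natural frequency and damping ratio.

1 + K_p·P(s) = 0 gives s² + 9.9s + 35.2 = 0.
Matching s² + 2ζω_n s + ω_n²: ω_n = √35.2 = 5.933 rad/s and 2ζω_n = 9.9, so ζ = 9.9/(2·5.933) = 0.834.

ω_n = 5.93 rad/s, ζ = 0.834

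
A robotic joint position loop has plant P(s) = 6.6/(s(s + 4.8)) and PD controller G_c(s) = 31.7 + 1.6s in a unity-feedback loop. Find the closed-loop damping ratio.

Forward path: (31.7 + 1.6s)·6.6/(s(s+4.8)). The closed-loop characteristic equation is s² + (4.8 + 6.6·1.6)s + 6.6·31.7 = 0.
That is s² + 15.36s + 209.2 = 0, so ω_n = 14.46 rad/s and ζ = 15.36/(2·14.46) = 0.531.

ζ = 0.531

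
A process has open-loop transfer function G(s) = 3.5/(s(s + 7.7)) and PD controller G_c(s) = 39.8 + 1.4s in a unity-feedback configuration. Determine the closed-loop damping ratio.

Forward path: (39.8 + 1.4s)·3.5/(s(s+7.7)). The closed-loop characteristic equation is s² + (7.7 + 3.5·1.4)s + 3.5·39.8 = 0.
That is s² + 12.6s + 139.3 = 0, so ω_n = 11.8 rad/s and ζ = 12.6/(2·11.8) = 0.5338.

ζ = 0.534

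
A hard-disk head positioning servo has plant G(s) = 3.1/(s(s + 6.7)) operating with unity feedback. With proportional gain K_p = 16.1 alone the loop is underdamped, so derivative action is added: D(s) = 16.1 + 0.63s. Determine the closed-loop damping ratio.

ζ = 0.612

Forward path: (16.1 + 0.63s)·3.1/(s(s+6.7)). The closed-loop characteristic equation is s² + (6.7 + 3.1·0.63)s + 3.1·16.1 = 0.
That is s² + 8.653s + 49.91 = 0, so ω_n = 7.065 rad/s and ζ = 8.653/(2·7.065) = 0.6124.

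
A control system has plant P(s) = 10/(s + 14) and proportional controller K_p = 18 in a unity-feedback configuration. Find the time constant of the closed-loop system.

τ = 0.00515 s

Closed-loop transfer function: T(s) = K_p·P(s)/(1 + K_p·P(s)) = 180/(s + 14 + 180) = 180/(s + 194).
Time constant τ = 1/194 = 0.00515 s.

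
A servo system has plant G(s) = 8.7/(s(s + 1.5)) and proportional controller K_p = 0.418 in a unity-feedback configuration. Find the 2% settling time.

T_s ≈ 5.33 s

The closed-loop denominator s² + 1.5s + 3.637 gives ω_n = √3.637 = 1.907 and ζ = 1.5/(2ω_n) = 0.3933.
2% settling time T_s ≈ 4/(ζω_n) = 4/0.75 = 5.33 s.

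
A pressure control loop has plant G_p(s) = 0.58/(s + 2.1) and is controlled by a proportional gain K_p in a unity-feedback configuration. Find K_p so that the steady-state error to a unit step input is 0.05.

K_p = 68.8

Steady-state error for a unit step on this type-0 loop is 1/(1 + K_p·G_p(0)).
G_p(0) = 0.2762. Require 1/(1 + K_p·0.2762) = 0.05, so 1 + 0.2762·K_p = 20.
K_p = (20 − 1)/0.2762 = 68.8.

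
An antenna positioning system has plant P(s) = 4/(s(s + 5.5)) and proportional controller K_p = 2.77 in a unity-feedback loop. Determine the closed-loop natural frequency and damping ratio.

ω_n = 3.33 rad/s, ζ = 0.826

The closed-loop denominator is s(s+5.5) + 2.77·4 = s² + 5.5s + 11.08.
So ω_n² = 11.08 ⇒ ω_n = 3.329 rad/s, and ζ = 5.5/(2ω_n) = 0.826.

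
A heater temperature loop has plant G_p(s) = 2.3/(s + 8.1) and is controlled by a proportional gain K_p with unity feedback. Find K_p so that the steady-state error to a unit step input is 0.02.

K_p = 173

The loop is type 0, so e_ss(step) = 1/(1 + K_pos) with K_pos = K_p·G_p(0).
G_p(0) = 0.284. Require 1/(1 + K_p·0.284) = 0.02, so 1 + 0.284·K_p = 50.
K_p = (50 − 1)/0.284 = 173.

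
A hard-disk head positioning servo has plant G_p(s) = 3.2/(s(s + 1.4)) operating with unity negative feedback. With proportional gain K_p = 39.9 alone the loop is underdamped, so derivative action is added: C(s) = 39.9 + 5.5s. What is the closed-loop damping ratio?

ζ = 0.841

Forward path: (39.9 + 5.5s)·3.2/(s(s+1.4)). The closed-loop characteristic equation is s² + (1.4 + 3.2·5.5)s + 3.2·39.9 = 0.
That is s² + 19s + 127.7 = 0, so ω_n = 11.3 rad/s and ζ = 19/(2·11.3) = 0.8407.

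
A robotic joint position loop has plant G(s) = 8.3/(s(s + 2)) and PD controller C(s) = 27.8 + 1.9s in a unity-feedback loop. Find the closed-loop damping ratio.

Forward path: (27.8 + 1.9s)·8.3/(s(s+2)). The closed-loop characteristic equation is s² + (2 + 8.3·1.9)s + 8.3·27.8 = 0.
That is s² + 17.77s + 230.7 = 0, so ω_n = 15.19 rad/s and ζ = 17.77/(2·15.19) = 0.5849.

ζ = 0.585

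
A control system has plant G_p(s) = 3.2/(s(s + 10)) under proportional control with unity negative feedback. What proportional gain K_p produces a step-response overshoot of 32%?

From %OS = 100·exp(−πζ/√(1−ζ²)) = 32%, ζ = −ln(0.32)/√(π²+ln²(0.32)) = 0.341.
Characteristic equation s² + 10s + 3.2K_p = 0 gives ζ = 10/(2√(3.2K_p)).
Setting ζ = 0.341: √(3.2K_p) = 10/(2·0.341) = 14.66, so K_p = 215/3.2 = 67.2.

K_p = 67.2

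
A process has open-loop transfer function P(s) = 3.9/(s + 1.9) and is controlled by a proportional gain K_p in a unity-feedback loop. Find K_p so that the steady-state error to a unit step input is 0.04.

K_p = 11.7

For a type-0 loop with proportional control, e_ss = 1/(1 + K_p·P(0)).
P(0) = 2.053. Require 1/(1 + K_p·2.053) = 0.04, so 1 + 2.053·K_p = 25.
K_p = (25 − 1)/2.053 = 11.7.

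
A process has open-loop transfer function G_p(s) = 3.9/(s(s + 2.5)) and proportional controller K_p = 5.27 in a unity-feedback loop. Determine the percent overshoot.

The closed-loop denominator s² + 2.5s + 20.55 gives ω_n = √20.55 = 4.534 and ζ = 2.5/(2ω_n) = 0.2757.
%OS = 100·exp(−πζ/√(1−ζ²)) = 100·exp(−π·0.2757/√0.924) = 40.6%.

40.6%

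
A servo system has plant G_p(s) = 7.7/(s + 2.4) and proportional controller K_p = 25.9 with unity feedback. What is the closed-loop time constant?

τ = 0.00495 s

Closed-loop transfer function: T(s) = K_p·G_p(s)/(1 + K_p·G_p(s)) = 199.4/(s + 2.4 + 199.4) = 199.4/(s + 201.8).
Time constant τ = 1/201.8 = 0.00495 s.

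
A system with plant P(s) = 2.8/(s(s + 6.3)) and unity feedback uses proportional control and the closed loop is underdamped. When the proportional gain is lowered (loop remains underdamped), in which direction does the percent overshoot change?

decrease

ζ = 6.3/(2√(2.8K_p)) rises as K_p falls; higher damping means less overshoot.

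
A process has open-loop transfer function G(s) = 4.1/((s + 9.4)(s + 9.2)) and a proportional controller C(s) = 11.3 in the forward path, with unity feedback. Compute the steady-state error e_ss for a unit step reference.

The loop is type 0. Static position error constant K_pos = C(0)·G(0) = 11.3·0.04741 = 0.5357.
Steady-state error to a unit step: e_ss = 1/(1+K_pos) = 1/1.536 = 0.651.

0.651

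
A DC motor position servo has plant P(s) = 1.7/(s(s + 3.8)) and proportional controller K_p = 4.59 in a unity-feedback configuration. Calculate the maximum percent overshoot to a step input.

5.42%

Closed-loop characteristic equation: s² + 3.8s + 7.803 = 0, so ω_n = 2.793 rad/s and ζ = 3.8/(2·2.793) = 0.6802.
%OS = 100·exp(−πζ/√(1−ζ²)) = 100·exp(−π·0.6802/√0.5374) = 5.42%.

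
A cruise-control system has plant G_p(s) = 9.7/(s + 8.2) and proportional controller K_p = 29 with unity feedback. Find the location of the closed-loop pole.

Closed-loop transfer function: T(s) = K_p·G_p(s)/(1 + K_p·G_p(s)) = 281.3/(s + 8.2 + 281.3) = 281.3/(s + 289.5).
The closed-loop pole is at s = −289.5.

s = -289.5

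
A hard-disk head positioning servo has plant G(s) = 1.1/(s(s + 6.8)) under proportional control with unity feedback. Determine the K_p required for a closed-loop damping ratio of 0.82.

K_p = 15.6

Closed-loop characteristic equation: s² + 6.8s + K_p·1.1 = 0.
So ω_n = √(1.1K_p) and 2ζω_n = 6.8, giving ζ = 6.8/(2√(1.1K_p)).
Setting ζ = 0.82: √(1.1K_p) = 6.8/(2·0.82) = 4.146, so K_p = 17.19/1.1 = 15.6.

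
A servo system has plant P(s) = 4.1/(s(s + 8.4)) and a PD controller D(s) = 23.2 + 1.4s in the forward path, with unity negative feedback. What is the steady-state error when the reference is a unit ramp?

0.0883

The loop has one pole at the origin (type 1). Velocity error constant K_v = lim_{s→0} s·D(s)P(s) = 23.2·4.1/8.4 = 11.32.
Steady-state error to a unit ramp: e_ss = 1/K_v = 0.0883.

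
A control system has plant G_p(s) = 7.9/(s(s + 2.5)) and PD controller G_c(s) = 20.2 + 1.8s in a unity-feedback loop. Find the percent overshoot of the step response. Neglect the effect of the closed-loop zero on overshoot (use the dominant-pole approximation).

Forward path: (20.2 + 1.8s)·7.9/(s(s+2.5)). The closed-loop characteristic equation is s² + (2.5 + 7.9·1.8)s + 7.9·20.2 = 0.
That is s² + 16.72s + 159.6 = 0, so ω_n = 12.63 rad/s and ζ = 16.72/(2·12.63) = 0.6618.
%OS = 100·exp(−πζ/√(1−ζ²)) = 6.25%.

6.25%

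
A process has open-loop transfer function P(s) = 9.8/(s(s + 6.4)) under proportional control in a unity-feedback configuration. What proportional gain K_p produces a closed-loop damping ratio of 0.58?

Closed-loop characteristic equation: s² + 6.4s + K_p·9.8 = 0.
So ω_n = √(9.8K_p) and 2ζω_n = 6.4, giving ζ = 6.4/(2√(9.8K_p)).
Setting ζ = 0.58: √(9.8K_p) = 6.4/(2·0.58) = 5.517, so K_p = 30.44/9.8 = 3.11.

K_p = 3.11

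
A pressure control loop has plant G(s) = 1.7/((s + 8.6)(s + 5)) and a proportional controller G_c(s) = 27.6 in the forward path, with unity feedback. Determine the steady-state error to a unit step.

The loop is type 0. Static position error constant K_pos = G_c(0)·G(0) = 27.6·0.03953 = 1.091.
Steady-state error to a unit step: e_ss = 1/(1+K_pos) = 1/2.091 = 0.478.

0.478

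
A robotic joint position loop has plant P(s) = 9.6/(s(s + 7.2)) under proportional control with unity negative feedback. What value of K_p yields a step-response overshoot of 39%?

K_p = 16.4

From %OS = 100·exp(−πζ/√(1−ζ²)) = 39%, ζ = −ln(0.39)/√(π²+ln²(0.39)) = 0.2871.
Characteristic equation s² + 7.2s + 9.6K_p = 0 gives ζ = 7.2/(2√(9.6K_p)).
Setting ζ = 0.2871: √(9.6K_p) = 7.2/(2·0.2871) = 12.54, so K_p = 157.2/9.6 = 16.4.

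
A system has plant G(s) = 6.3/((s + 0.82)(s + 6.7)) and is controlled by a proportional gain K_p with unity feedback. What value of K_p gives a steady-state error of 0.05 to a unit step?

K_p = 16.6

The loop is type 0, so e_ss(step) = 1/(1 + K_pos) with K_pos = K_p·G(0).
G(0) = 1.147. Require 1/(1 + K_p·1.147) = 0.05, so 1 + 1.147·K_p = 20.
K_p = (20 − 1)/1.147 = 16.6.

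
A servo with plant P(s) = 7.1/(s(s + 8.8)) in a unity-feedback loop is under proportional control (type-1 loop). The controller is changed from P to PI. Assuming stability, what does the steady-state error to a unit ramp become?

The integrator raises the loop to type 2, so K_v → ∞ and e_ss to a ramp is zero.

0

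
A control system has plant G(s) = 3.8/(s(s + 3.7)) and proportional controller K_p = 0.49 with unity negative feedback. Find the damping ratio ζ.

ζ = 1.36

The closed-loop denominator is s(s+3.7) + 0.49·3.8 = s² + 3.7s + 1.862.
So ω_n² = 1.862 ⇒ ω_n = 1.365 rad/s, and ζ = 3.7/(2ω_n) = 1.36.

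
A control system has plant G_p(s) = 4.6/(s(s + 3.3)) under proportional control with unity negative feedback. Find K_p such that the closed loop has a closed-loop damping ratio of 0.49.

K_p = 2.47

Closed-loop characteristic equation: s² + 3.3s + K_p·4.6 = 0.
So ω_n = √(4.6K_p) and 2ζω_n = 3.3, giving ζ = 3.3/(2√(4.6K_p)).
Setting ζ = 0.49: √(4.6K_p) = 3.3/(2·0.49) = 3.367, so K_p = 11.34/4.6 = 2.47.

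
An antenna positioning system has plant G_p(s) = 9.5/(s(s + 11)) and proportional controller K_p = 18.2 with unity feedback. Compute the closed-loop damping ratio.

ζ = 0.418

1 + K_p·G_p(s) = 0 gives s² + 11s + 172.9 = 0.
So ω_n² = 172.9 ⇒ ω_n = 13.15 rad/s, and ζ = 11/(2ω_n) = 0.418.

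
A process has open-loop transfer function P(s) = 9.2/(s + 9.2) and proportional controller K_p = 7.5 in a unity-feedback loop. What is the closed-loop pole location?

Closed-loop transfer function: T(s) = K_p·P(s)/(1 + K_p·P(s)) = 69/(s + 9.2 + 69) = 69/(s + 78.2).
The closed-loop pole is at s = −78.2.

s = -78.2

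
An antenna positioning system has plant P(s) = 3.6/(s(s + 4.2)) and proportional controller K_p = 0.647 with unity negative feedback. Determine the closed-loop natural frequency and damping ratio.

ω_n = 1.53 rad/s, ζ = 1.38

With unity feedback the closed-loop characteristic equation is s² + 4.2s + 0.647·3.6 = s² + 4.2s + 2.329 = 0.
Matching s² + 2ζω_n s + ω_n²: ω_n = √2.329 = 1.526 rad/s and 2ζω_n = 4.2, so ζ = 4.2/(2·1.526) = 1.38.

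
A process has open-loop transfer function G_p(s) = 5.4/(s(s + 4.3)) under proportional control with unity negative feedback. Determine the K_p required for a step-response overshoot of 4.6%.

K_p = 1.75

From %OS = 100·exp(−πζ/√(1−ζ²)) = 4.6%, ζ = −ln(0.046)/√(π²+ln²(0.046)) = 0.7.
Characteristic equation s² + 4.3s + 5.4K_p = 0 gives ζ = 4.3/(2√(5.4K_p)).
Setting ζ = 0.7: √(5.4K_p) = 4.3/(2·0.7) = 3.072, so K_p = 9.434/5.4 = 1.75.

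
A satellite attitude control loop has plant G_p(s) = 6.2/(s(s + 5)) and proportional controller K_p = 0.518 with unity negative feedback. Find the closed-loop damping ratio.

1 + K_p·G_p(s) = 0 gives s² + 5s + 3.212 = 0.
Matching s² + 2ζω_n s + ω_n²: ω_n = √3.212 = 1.792 rad/s and 2ζω_n = 5, so ζ = 5/(2·1.792) = 1.4.

ζ = 1.4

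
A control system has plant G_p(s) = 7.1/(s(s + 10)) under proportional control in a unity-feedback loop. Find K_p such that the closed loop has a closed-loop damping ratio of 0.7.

K_p = 7.19

Closed-loop characteristic equation: s² + 10s + K_p·7.1 = 0.
So ω_n = √(7.1K_p) and 2ζω_n = 10, giving ζ = 10/(2√(7.1K_p)).
Setting ζ = 0.7: √(7.1K_p) = 10/(2·0.7) = 7.143, so K_p = 51.02/7.1 = 7.19.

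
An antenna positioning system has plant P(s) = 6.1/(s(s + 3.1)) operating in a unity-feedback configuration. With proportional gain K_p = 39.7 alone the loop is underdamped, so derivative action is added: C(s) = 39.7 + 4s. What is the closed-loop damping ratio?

Forward path: (39.7 + 4s)·6.1/(s(s+3.1)). The closed-loop characteristic equation is s² + (3.1 + 6.1·4)s + 6.1·39.7 = 0.
That is s² + 27.5s + 242.2 = 0, so ω_n = 15.56 rad/s and ζ = 27.5/(2·15.56) = 0.8836.

ζ = 0.884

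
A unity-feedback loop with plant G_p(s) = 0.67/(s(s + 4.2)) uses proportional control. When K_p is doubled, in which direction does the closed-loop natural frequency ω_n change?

increase

ω_n = √(0.67·K_p), which grows with K_p.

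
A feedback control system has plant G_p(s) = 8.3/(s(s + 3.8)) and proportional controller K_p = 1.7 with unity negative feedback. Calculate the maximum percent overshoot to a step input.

15.8%

From 1 + K_pG_p(s) = 0: s² + 3.8s + 14.11 = 0 ⇒ ω_n = 3.756, ζ = 0.5058.
%OS = 100·exp(−πζ/√(1−ζ²)) = 100·exp(−π·0.5058/√0.7442) = 15.8%.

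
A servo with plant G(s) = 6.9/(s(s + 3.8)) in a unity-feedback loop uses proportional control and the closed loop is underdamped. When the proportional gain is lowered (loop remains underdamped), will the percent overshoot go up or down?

ζ = 3.8/(2√(6.9K_p)) rises as K_p falls; higher damping means less overshoot.

decrease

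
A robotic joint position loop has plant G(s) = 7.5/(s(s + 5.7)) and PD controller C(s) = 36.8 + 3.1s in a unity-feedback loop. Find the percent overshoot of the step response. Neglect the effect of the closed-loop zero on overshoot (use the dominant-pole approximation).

Forward path: (36.8 + 3.1s)·7.5/(s(s+5.7)). The closed-loop characteristic equation is s² + (5.7 + 7.5·3.1)s + 7.5·36.8 = 0.
That is s² + 28.95s + 276 = 0, so ω_n = 16.61 rad/s and ζ = 28.95/(2·16.61) = 0.8713.
%OS = 100·exp(−πζ/√(1−ζ²)) = 0.378%.

0.378%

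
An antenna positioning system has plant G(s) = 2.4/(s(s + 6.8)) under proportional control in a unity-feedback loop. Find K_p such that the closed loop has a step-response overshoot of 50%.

From %OS = 100·exp(−πζ/√(1−ζ²)) = 50%, ζ = −ln(0.5)/√(π²+ln²(0.5)) = 0.2155.
Characteristic equation s² + 6.8s + 2.4K_p = 0 gives ζ = 6.8/(2√(2.4K_p)).
Setting ζ = 0.2155: √(2.4K_p) = 6.8/(2·0.2155) = 15.78, so K_p = 249/2.4 = 104.

K_p = 104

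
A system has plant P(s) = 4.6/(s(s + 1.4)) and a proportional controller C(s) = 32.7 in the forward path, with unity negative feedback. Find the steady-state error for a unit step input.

0

The open loop C(s)P(s) has a pole at the origin (type 1), so the static position error constant is infinite and e_ss = 1/(1+∞) = 0.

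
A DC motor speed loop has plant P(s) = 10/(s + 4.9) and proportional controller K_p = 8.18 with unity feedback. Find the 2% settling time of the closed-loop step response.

T_s ≈ 0.0461 s

Closed-loop transfer function: T(s) = K_p·P(s)/(1 + K_p·P(s)) = 81.8/(s + 4.9 + 81.8) = 81.8/(s + 86.7).
Time constant τ = 1/86.7 = 0.01153 s, so the 2% settling time is about 4τ = 0.0461 s.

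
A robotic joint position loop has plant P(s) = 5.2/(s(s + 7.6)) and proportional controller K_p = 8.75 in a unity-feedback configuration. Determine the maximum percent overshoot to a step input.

11.7%

From 1 + K_pP(s) = 0: s² + 7.6s + 45.5 = 0 ⇒ ω_n = 6.745, ζ = 0.5633.
%OS = 100·exp(−πζ/√(1−ζ²)) = 100·exp(−π·0.5633/√0.6826) = 11.7%.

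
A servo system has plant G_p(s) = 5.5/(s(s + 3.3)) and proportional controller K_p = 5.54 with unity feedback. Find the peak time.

The closed-loop denominator s² + 3.3s + 30.47 gives ω_n = √30.47 = 5.52 and ζ = 3.3/(2ω_n) = 0.2989.
Damped frequency ω_d = ω_n√(1−ζ²) = 5.268 rad/s, so peak time T_p = π/ω_d = 0.596 s.

T_p = 0.596 s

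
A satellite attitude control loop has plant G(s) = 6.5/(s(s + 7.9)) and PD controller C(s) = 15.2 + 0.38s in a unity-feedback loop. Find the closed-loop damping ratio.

ζ = 0.522

Forward path: (15.2 + 0.38s)·6.5/(s(s+7.9)). The closed-loop characteristic equation is s² + (7.9 + 6.5·0.38)s + 6.5·15.2 = 0.
That is s² + 10.37s + 98.8 = 0, so ω_n = 9.94 rad/s and ζ = 10.37/(2·9.94) = 0.5216.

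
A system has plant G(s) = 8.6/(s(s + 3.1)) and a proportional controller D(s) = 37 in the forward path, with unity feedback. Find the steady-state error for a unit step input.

0

The open loop D(s)G(s) has a pole at the origin (type 1), so the static position error constant is infinite and e_ss = 1/(1+∞) = 0.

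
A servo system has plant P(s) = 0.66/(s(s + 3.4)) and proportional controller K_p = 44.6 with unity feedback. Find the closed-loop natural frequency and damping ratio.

The closed-loop denominator is s(s+3.4) + 44.6·0.66 = s² + 3.4s + 29.44.
So ω_n² = 29.44 ⇒ ω_n = 5.425 rad/s, and ζ = 3.4/(2ω_n) = 0.313.

ω_n = 5.43 rad/s, ζ = 0.313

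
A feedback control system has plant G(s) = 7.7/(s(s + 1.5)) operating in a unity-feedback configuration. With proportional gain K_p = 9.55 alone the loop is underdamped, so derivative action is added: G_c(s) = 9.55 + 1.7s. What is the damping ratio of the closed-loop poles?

ζ = 0.851

Forward path: (9.55 + 1.7s)·7.7/(s(s+1.5)). The closed-loop characteristic equation is s² + (1.5 + 7.7·1.7)s + 7.7·9.55 = 0.
That is s² + 14.59s + 73.54 = 0, so ω_n = 8.575 rad/s and ζ = 14.59/(2·8.575) = 0.8507.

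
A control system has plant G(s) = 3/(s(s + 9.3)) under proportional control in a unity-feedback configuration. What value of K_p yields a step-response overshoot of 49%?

From %OS = 100·exp(−πζ/√(1−ζ²)) = 49%, ζ = −ln(0.49)/√(π²+ln²(0.49)) = 0.2214.
Characteristic equation s² + 9.3s + 3K_p = 0 gives ζ = 9.3/(2√(3K_p)).
Setting ζ = 0.2214: √(3K_p) = 9.3/(2·0.2214) = 21, so K_p = 441/3 = 147.

K_p = 147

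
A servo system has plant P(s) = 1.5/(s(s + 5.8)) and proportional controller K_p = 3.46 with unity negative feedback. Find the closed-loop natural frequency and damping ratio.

The closed-loop denominator is s(s+5.8) + 3.46·1.5 = s² + 5.8s + 5.19.
So ω_n² = 5.19 ⇒ ω_n = 2.278 rad/s, and ζ = 5.8/(2ω_n) = 1.27.

ω_n = 2.28 rad/s, ζ = 1.27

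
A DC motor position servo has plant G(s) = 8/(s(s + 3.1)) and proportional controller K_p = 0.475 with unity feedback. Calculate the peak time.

From 1 + K_pG(s) = 0: s² + 3.1s + 3.8 = 0 ⇒ ω_n = 1.949, ζ = 0.7951.
Damped frequency ω_d = ω_n√(1−ζ²) = 1.182 rad/s, so peak time T_p = π/ω_d = 2.66 s.

T_p = 2.66 s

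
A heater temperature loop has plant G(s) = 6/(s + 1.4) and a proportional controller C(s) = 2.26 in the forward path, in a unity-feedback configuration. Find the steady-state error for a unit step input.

The loop is type 0. Static position error constant K_pos = C(0)·G(0) = 2.26·4.286 = 9.686.
Steady-state error to a unit step: e_ss = 1/(1+K_pos) = 1/10.69 = 0.0936.

0.0936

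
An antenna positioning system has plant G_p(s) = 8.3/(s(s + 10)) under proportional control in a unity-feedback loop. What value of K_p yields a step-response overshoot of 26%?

K_p = 19.4

From %OS = 100·exp(−πζ/√(1−ζ²)) = 26%, ζ = −ln(0.26)/√(π²+ln²(0.26)) = 0.3941.
Characteristic equation s² + 10s + 8.3K_p = 0 gives ζ = 10/(2√(8.3K_p)).
Setting ζ = 0.3941: √(8.3K_p) = 10/(2·0.3941) = 12.69, so K_p = 161/8.3 = 19.4.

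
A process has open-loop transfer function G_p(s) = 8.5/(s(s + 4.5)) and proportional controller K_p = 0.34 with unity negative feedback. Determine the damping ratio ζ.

ζ = 1.32

1 + K_p·G_p(s) = 0 gives s² + 4.5s + 2.89 = 0.
Matching s² + 2ζω_n s + ω_n²: ω_n = √2.89 = 1.7 rad/s and 2ζω_n = 4.5, so ζ = 4.5/(2·1.7) = 1.32.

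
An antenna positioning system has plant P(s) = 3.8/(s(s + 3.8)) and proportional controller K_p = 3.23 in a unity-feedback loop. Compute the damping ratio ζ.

With unity feedback the closed-loop characteristic equation is s² + 3.8s + 3.23·3.8 = s² + 3.8s + 12.27 = 0.
Matching s² + 2ζω_n s + ω_n²: ω_n = √12.27 = 3.503 rad/s and 2ζω_n = 3.8, so ζ = 3.8/(2·3.503) = 0.542.

ζ = 0.542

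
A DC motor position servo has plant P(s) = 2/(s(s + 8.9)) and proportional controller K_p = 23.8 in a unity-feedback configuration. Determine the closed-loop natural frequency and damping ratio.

ω_n = 6.9 rad/s, ζ = 0.645

1 + K_p·P(s) = 0 gives s² + 8.9s + 47.6 = 0.
Matching s² + 2ζω_n s + ω_n²: ω_n = √47.6 = 6.899 rad/s and 2ζω_n = 8.9, so ζ = 8.9/(2·6.899) = 0.645.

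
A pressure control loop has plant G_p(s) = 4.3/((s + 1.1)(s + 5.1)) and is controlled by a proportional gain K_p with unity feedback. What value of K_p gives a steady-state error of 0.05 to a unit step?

The loop is type 0, so e_ss(step) = 1/(1 + K_pos) with K_pos = K_p·G_p(0).
G_p(0) = 0.7665. Require 1/(1 + K_p·0.7665) = 0.05, so 1 + 0.7665·K_p = 20.
K_p = (20 − 1)/0.7665 = 24.8.

K_p = 24.8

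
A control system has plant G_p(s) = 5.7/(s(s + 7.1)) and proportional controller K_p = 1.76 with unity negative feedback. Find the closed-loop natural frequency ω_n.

With unity feedback the closed-loop characteristic equation is s² + 7.1s + 1.76·5.7 = s² + 7.1s + 10.03 = 0.
Matching s² + 2ζω_n s + ω_n²: ω_n = √10.03 = 3.167 rad/s and 2ζω_n = 7.1, so ζ = 7.1/(2·3.167) = 1.12.

ω_n = 3.17 rad/s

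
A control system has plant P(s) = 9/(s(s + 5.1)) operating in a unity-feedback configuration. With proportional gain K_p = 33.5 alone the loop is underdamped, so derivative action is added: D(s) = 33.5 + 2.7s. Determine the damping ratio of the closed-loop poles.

Forward path: (33.5 + 2.7s)·9/(s(s+5.1)). The closed-loop characteristic equation is s² + (5.1 + 9·2.7)s + 9·33.5 = 0.
That is s² + 29.4s + 301.5 = 0, so ω_n = 17.36 rad/s and ζ = 29.4/(2·17.36) = 0.8466.

ζ = 0.847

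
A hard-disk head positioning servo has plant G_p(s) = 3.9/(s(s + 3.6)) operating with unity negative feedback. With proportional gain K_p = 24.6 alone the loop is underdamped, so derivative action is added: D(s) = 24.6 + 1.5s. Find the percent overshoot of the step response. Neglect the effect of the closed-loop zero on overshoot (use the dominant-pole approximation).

17.7%

Forward path: (24.6 + 1.5s)·3.9/(s(s+3.6)). The closed-loop characteristic equation is s² + (3.6 + 3.9·1.5)s + 3.9·24.6 = 0.
That is s² + 9.45s + 95.94 = 0, so ω_n = 9.795 rad/s and ζ = 9.45/(2·9.795) = 0.4824.
%OS = 100·exp(−πζ/√(1−ζ²)) = 17.7%.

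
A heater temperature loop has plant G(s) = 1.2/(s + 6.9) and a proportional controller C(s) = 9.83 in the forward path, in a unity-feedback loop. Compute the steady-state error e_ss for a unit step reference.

The loop is type 0. Static position error constant K_pos = C(0)·G(0) = 9.83·0.1739 = 1.71.
Steady-state error to a unit step: e_ss = 1/(1+K_pos) = 1/2.71 = 0.369.

0.369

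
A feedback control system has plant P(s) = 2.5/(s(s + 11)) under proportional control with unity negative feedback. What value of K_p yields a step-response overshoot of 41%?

From %OS = 100·exp(−πζ/√(1−ζ²)) = 41%, ζ = −ln(0.41)/√(π²+ln²(0.41)) = 0.273.
Characteristic equation s² + 11s + 2.5K_p = 0 gives ζ = 11/(2√(2.5K_p)).
Setting ζ = 0.273: √(2.5K_p) = 11/(2·0.273) = 20.14, so K_p = 405.8/2.5 = 162.

K_p = 162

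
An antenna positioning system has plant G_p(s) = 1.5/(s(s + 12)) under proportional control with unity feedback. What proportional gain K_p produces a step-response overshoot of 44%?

From %OS = 100·exp(−πζ/√(1−ζ²)) = 44%, ζ = −ln(0.44)/√(π²+ln²(0.44)) = 0.2528.
Characteristic equation s² + 12s + 1.5K_p = 0 gives ζ = 12/(2√(1.5K_p)).
Setting ζ = 0.2528: √(1.5K_p) = 12/(2·0.2528) = 23.73, so K_p = 563.2/1.5 = 375.

K_p = 375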